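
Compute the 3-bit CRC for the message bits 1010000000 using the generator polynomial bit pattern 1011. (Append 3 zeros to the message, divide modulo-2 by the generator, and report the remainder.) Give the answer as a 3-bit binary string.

Append 3 zeros: 1010000000000. Divide by 1011 (XOR where the leading bit is 1):
  pos 0: 1010 XOR 1011 = 0001
  pos 3: 1000 XOR 1011 = 0011
  pos 5: 1100 XOR 1011 = 0111
  pos 6: 1110 XOR 1011 = 0101
  pos 7: 1010 XOR 1011 = 0001
Remainder (last 3 bits) = 100. This is the CRC / FCS.

100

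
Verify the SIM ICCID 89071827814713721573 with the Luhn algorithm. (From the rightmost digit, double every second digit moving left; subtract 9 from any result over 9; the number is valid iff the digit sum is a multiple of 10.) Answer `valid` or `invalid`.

invalid

From the right, keep odd positions and double even positions (subtract 9 from any doubled value over 9):
  doubled (positions 2,4,...): 5 2 5 2 8 7 4 2 0 7 → sum 42
  kept (positions 1,3,...): 3 5 2 3 7 1 7 8 7 9 → sum 52
Total = 94.
94 mod 10 = 4, so the number is invalid.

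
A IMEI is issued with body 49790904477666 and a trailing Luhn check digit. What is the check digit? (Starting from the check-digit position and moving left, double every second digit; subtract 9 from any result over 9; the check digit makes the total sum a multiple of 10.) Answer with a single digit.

Partial digits right→left: 6 6 6 7 7 4 4 0 9 0 9 7 9 4
Double every second digit counting from the check-digit position (so the 1st, 3rd, 5th, ... of the partial from the right).
  doubled (with −9 where >9): 3 3 5 8 9 9 9 → sum 46
  kept as-is: 6 7 4 0 0 7 4 → sum 28
Total = 46 + 28 = 74.
Check digit = (10 − (74 mod 10)) mod 10 = 6.

6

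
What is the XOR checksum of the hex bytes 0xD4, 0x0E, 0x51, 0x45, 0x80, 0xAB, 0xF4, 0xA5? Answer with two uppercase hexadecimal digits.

B4

XOR the bytes together:
  start with 0xD4
  0xD4 ⊕ 0x0E = 0xDA
  0xDA ⊕ 0x51 = 0x8B
  0x8B ⊕ 0x45 = 0xCE
  0xCE ⊕ 0x80 = 0x4E
  0x4E ⊕ 0xAB = 0xE5
  0xE5 ⊕ 0xF4 = 0x11
  0x11 ⊕ 0xA5 = 0xB4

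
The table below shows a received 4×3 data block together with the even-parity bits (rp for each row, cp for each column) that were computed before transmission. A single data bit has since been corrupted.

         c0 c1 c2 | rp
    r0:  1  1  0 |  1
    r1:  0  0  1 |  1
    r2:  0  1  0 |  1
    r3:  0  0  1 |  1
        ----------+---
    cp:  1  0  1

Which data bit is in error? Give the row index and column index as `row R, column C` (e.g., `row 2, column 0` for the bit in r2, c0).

Recompute each row's even parity and compare to rp:
  r0: data parity 0, sent rp 1 → mismatch
  r1: data parity 1, sent rp 1 → ok
  r2: data parity 1, sent rp 1 → ok
  r3: data parity 1, sent rp 1 → ok
Recompute each column's even parity and compare to cp:
  c0: data parity 1, sent cp 1 → ok
  c1: data parity 0, sent cp 0 → ok
  c2: data parity 0, sent cp 1 → mismatch
Exactly one row (r0) and one column (c2) fail → the flipped bit is at their intersection.

row 0, column 2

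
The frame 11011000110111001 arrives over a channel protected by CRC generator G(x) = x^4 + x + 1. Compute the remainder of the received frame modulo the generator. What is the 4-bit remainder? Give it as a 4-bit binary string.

Modulo-2 division of 11011000110111001 by 10011:
  pos 0: 11011 XOR 10011 = 01000
  pos 1: 10000 XOR 10011 = 00011
  pos 4: 11001 XOR 10011 = 01010
  pos 5: 10101 XOR 10011 = 00110
  pos 7: 11001 XOR 10011 = 01010
  pos 8: 10101 XOR 10011 = 00110
  pos 10: 11010 XOR 10011 = 01001
  pos 11: 10010 XOR 10011 = 00001
Remainder = 0011 (nonzero — an error is detected).

0011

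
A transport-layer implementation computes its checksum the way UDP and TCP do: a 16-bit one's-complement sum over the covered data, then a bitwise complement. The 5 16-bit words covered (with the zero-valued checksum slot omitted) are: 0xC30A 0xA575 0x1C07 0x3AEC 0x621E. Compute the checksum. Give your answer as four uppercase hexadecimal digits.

DE6D

One's-complement addition (fold any carry out of bit 15 back into bit 0):
  0xC30A + 0xA575 = 0x1687F → wrap carry → 0x6880
  0x6880 + 0x1C07 = 0x08487
  0x8487 + 0x3AEC = 0x0BF73
  0xBF73 + 0x621E = 0x12191 → wrap carry → 0x2192
One's-complement sum = 0x2192.
Checksum = ~0x2192 & 0xFFFF = 0xDE6D.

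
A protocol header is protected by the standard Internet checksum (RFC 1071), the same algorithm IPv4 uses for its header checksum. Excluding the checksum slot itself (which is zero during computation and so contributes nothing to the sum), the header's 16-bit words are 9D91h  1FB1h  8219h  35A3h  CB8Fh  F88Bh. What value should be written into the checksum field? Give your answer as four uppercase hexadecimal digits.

C6E4

One's-complement addition (fold any carry out of bit 15 back into bit 0):
  0x9D91 + 0x1FB1 = 0x0BD42
  0xBD42 + 0x8219 = 0x13F5B → wrap carry → 0x3F5C
  0x3F5C + 0x35A3 = 0x074FF
  0x74FF + 0xCB8F = 0x1408E → wrap carry → 0x408F
  0x408F + 0xF88B = 0x1391A → wrap carry → 0x391B
One's-complement sum = 0x391B.
Checksum = ~0x391B & 0xFFFF = 0xC6E4.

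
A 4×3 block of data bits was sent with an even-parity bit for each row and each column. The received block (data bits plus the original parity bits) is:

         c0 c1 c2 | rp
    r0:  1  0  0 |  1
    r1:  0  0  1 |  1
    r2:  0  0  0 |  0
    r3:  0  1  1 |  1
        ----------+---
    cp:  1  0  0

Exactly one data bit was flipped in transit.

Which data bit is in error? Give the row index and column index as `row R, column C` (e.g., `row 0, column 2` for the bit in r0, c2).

row 3, column 1

Recompute each row's even parity and compare to rp:
  r0: data parity 1, sent rp 1 → ok
  r1: data parity 1, sent rp 1 → ok
  r2: data parity 0, sent rp 0 → ok
  r3: data parity 0, sent rp 1 → mismatch
Recompute each column's even parity and compare to cp:
  c0: data parity 1, sent cp 1 → ok
  c1: data parity 1, sent cp 0 → mismatch
  c2: data parity 0, sent cp 0 → ok
Exactly one row (r3) and one column (c1) fail → the flipped bit is at their intersection.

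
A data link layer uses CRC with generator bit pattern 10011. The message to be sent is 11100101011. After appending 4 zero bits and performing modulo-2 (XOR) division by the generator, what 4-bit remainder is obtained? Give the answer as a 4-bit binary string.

Append 4 zeros: 111001010110000. Divide by 10011 (XOR where the leading bit is 1):
  pos 0: 11100 XOR 10011 = 01111
  pos 1: 11111 XOR 10011 = 01100
  pos 2: 11000 XOR 10011 = 01011
  pos 3: 10111 XOR 10011 = 00100
  pos 5: 10001 XOR 10011 = 00010
  pos 8: 10100 XOR 10011 = 00111
  pos 10: 11100 XOR 10011 = 01111
Remainder (last 4 bits) = 1111. This is the CRC / FCS.

1111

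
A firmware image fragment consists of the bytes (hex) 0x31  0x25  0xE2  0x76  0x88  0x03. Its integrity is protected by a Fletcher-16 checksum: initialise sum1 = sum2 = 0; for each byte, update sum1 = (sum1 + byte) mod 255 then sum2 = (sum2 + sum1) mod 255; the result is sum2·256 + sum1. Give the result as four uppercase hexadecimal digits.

E33B

Running sums (mod 255):
  after byte 0 (0x31): sum1=49, sum2=49
  after byte 1 (0x25): sum1=86, sum2=135
  after byte 2 (0xE2): sum1=57, sum2=192
  after byte 3 (0x76): sum1=175, sum2=112
  after byte 4 (0x88): sum1=56, sum2=168
  after byte 5 (0x03): sum1=59, sum2=227
Checksum = sum2·256 + sum1 = 227·256 + 59 = 58171 = 0xE33B.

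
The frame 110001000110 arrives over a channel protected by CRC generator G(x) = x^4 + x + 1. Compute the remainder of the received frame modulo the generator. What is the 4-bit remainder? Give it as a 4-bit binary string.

0011

Modulo-2 division of 110001000110 by 10011:
  pos 0: 11000 XOR 10011 = 01011
  pos 1: 10111 XOR 10011 = 00100
  pos 3: 10000 XOR 10011 = 00011
  pos 6: 11011 XOR 10011 = 01000
  pos 7: 10000 XOR 10011 = 00011
Remainder = 0011 (nonzero — an error is detected).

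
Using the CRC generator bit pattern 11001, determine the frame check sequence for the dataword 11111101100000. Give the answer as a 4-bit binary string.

Append 4 zeros: 111111011000000000. Divide by 11001 (XOR where the leading bit is 1):
  pos 0: 11111 XOR 11001 = 00110
  pos 2: 11010 XOR 11001 = 00011
  pos 5: 11110 XOR 11001 = 00111
  pos 7: 11100 XOR 11001 = 00101
  pos 9: 10100 XOR 11001 = 01101
  pos 10: 11010 XOR 11001 = 00011
  pos 13: 11000 XOR 11001 = 00001
Remainder (last 4 bits) = 0001. This is the CRC / FCS.

0001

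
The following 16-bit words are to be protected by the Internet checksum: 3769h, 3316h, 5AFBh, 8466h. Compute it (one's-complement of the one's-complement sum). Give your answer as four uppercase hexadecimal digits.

B61E

One's-complement addition (fold any carry out of bit 15 back into bit 0):
  0x3769 + 0x3316 = 0x06A7F
  0x6A7F + 0x5AFB = 0x0C57A
  0xC57A + 0x8466 = 0x149E0 → wrap carry → 0x49E1
One's-complement sum = 0x49E1.
Checksum = ~0x49E1 & 0xFFFF = 0xB61E.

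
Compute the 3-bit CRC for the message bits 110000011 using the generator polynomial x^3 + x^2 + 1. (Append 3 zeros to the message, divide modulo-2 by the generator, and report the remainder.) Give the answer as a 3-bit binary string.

Append 3 zeros: 110000011000. Divide by 1101 (XOR where the leading bit is 1):
  pos 0: 1100 XOR 1101 = 0001
  pos 3: 1000 XOR 1101 = 0101
  pos 4: 1011 XOR 1101 = 0110
  pos 5: 1101 XOR 1101 = 0000
Remainder (last 3 bits) = 000. This is the CRC / FCS.

000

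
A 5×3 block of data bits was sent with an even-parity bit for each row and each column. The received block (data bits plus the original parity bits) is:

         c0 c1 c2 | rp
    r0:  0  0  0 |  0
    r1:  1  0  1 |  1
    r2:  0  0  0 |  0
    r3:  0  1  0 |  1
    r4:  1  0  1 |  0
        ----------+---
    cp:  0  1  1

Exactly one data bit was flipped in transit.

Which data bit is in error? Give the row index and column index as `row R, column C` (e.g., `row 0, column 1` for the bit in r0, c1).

row 1, column 2

Recompute each row's even parity and compare to rp:
  r0: data parity 0, sent rp 0 → ok
  r1: data parity 0, sent rp 1 → mismatch
  r2: data parity 0, sent rp 0 → ok
  r3: data parity 1, sent rp 1 → ok
  r4: data parity 0, sent rp 0 → ok
Recompute each column's even parity and compare to cp:
  c0: data parity 0, sent cp 0 → ok
  c1: data parity 1, sent cp 1 → ok
  c2: data parity 0, sent cp 1 → mismatch
Exactly one row (r1) and one column (c2) fail → the flipped bit is at their intersection.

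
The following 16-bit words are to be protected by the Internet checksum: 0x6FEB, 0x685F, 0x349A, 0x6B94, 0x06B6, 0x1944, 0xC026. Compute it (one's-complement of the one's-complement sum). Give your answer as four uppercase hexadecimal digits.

A765

One's-complement addition (fold any carry out of bit 15 back into bit 0):
  0x6FEB + 0x685F = 0x0D84A
  0xD84A + 0x349A = 0x10CE4 → wrap carry → 0x0CE5
  0x0CE5 + 0x6B94 = 0x07879
  0x7879 + 0x06B6 = 0x07F2F
  0x7F2F + 0x1944 = 0x09873
  0x9873 + 0xC026 = 0x15899 → wrap carry → 0x589A
One's-complement sum = 0x589A.
Checksum = ~0x589A & 0xFFFF = 0xA765.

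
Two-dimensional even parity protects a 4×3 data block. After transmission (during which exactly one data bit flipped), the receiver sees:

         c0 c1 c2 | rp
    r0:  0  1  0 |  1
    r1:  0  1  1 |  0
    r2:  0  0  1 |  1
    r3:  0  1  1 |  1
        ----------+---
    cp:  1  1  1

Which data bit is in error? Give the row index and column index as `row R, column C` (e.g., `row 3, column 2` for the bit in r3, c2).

Recompute each row's even parity and compare to rp:
  r0: data parity 1, sent rp 1 → ok
  r1: data parity 0, sent rp 0 → ok
  r2: data parity 1, sent rp 1 → ok
  r3: data parity 0, sent rp 1 → mismatch
Recompute each column's even parity and compare to cp:
  c0: data parity 0, sent cp 1 → mismatch
  c1: data parity 1, sent cp 1 → ok
  c2: data parity 1, sent cp 1 → ok
Exactly one row (r3) and one column (c0) fail → the flipped bit is at their intersection.

row 3, column 0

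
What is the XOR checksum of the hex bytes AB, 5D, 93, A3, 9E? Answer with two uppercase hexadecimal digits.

58

XOR the bytes together:
  start with 0xAB
  0xAB ⊕ 0x5D = 0xF6
  0xF6 ⊕ 0x93 = 0x65
  0x65 ⊕ 0xA3 = 0xC6
  0xC6 ⊕ 0x9E = 0x58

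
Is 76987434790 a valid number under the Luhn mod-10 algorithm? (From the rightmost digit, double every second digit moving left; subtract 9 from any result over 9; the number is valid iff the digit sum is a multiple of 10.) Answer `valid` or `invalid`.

From the right, keep odd positions and double even positions (subtract 9 from any doubled value over 9):
  doubled (positions 2,4,...): 9 8 8 7 3 → sum 35
  kept (positions 1,3,...): 0 7 3 7 9 7 → sum 33
Total = 68.
68 mod 10 = 8, so the number is invalid.

invalid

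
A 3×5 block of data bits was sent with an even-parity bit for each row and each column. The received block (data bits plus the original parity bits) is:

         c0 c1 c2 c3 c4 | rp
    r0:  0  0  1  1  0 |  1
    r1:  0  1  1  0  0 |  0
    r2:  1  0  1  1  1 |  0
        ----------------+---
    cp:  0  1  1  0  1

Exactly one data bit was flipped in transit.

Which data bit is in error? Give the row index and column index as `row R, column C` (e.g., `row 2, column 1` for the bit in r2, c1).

Recompute each row's even parity and compare to rp:
  r0: data parity 0, sent rp 1 → mismatch
  r1: data parity 0, sent rp 0 → ok
  r2: data parity 0, sent rp 0 → ok
Recompute each column's even parity and compare to cp:
  c0: data parity 1, sent cp 0 → mismatch
  c1: data parity 1, sent cp 1 → ok
  c2: data parity 1, sent cp 1 → ok
  c3: data parity 0, sent cp 0 → ok
  c4: data parity 1, sent cp 1 → ok
Exactly one row (r0) and one column (c0) fail → the flipped bit is at their intersection.

row 0, column 0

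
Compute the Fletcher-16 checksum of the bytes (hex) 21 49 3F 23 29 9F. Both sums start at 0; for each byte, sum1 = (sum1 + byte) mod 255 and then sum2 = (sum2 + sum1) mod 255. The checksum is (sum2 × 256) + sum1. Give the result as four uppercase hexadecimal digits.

8D95

Running sums (mod 255):
  after byte 0 (21): sum1=33, sum2=33
  after byte 1 (49): sum1=106, sum2=139
  after byte 2 (3F): sum1=169, sum2=53
  after byte 3 (23): sum1=204, sum2=2
  after byte 4 (29): sum1=245, sum2=247
  after byte 5 (9F): sum1=149, sum2=141
Checksum = sum2·256 + sum1 = 141·256 + 149 = 36245 = 0x8D95.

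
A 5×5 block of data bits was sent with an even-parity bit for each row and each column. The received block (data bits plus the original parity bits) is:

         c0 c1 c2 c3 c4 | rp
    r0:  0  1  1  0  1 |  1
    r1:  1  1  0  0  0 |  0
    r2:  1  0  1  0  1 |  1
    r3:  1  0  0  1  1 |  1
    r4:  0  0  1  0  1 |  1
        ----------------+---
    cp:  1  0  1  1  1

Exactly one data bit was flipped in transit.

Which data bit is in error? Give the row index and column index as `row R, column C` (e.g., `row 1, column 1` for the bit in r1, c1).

Recompute each row's even parity and compare to rp:
  r0: data parity 1, sent rp 1 → ok
  r1: data parity 0, sent rp 0 → ok
  r2: data parity 1, sent rp 1 → ok
  r3: data parity 1, sent rp 1 → ok
  r4: data parity 0, sent rp 1 → mismatch
Recompute each column's even parity and compare to cp:
  c0: data parity 1, sent cp 1 → ok
  c1: data parity 0, sent cp 0 → ok
  c2: data parity 1, sent cp 1 → ok
  c3: data parity 1, sent cp 1 → ok
  c4: data parity 0, sent cp 1 → mismatch
Exactly one row (r4) and one column (c4) fail → the flipped bit is at their intersection.

row 4, column 4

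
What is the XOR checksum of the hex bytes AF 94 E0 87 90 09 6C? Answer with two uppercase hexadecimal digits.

XOR the bytes together:
  start with 0xAF
  0xAF ⊕ 0x94 = 0x3B
  0x3B ⊕ 0xE0 = 0xDB
  0xDB ⊕ 0x87 = 0x5C
  0x5C ⊕ 0x90 = 0xCC
  0xCC ⊕ 0x09 = 0xC5
  0xC5 ⊕ 0x6C = 0xA9

A9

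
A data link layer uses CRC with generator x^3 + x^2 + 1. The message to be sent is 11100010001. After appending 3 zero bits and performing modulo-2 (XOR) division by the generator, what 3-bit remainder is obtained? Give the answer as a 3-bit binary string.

110

Append 3 zeros: 11100010001000. Divide by 1101 (XOR where the leading bit is 1):
  pos 0: 1110 XOR 1101 = 0011
  pos 2: 1100 XOR 1101 = 0001
  pos 5: 1100 XOR 1101 = 0001
  pos 8: 1010 XOR 1101 = 0111
  pos 9: 1110 XOR 1101 = 0011
Remainder (last 3 bits) = 110. This is the CRC / FCS.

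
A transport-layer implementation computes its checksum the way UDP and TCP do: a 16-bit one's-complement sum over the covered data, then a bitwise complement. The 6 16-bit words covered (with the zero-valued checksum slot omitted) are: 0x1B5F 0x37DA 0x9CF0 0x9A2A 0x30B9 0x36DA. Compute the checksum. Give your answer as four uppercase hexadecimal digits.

One's-complement addition (fold any carry out of bit 15 back into bit 0):
  0x1B5F + 0x37DA = 0x05339
  0x5339 + 0x9CF0 = 0x0F029
  0xF029 + 0x9A2A = 0x18A53 → wrap carry → 0x8A54
  0x8A54 + 0x30B9 = 0x0BB0D
  0xBB0D + 0x36DA = 0x0F1E7
One's-complement sum = 0xF1E7.
Checksum = ~0xF1E7 & 0xFFFF = 0x0E18.

0E18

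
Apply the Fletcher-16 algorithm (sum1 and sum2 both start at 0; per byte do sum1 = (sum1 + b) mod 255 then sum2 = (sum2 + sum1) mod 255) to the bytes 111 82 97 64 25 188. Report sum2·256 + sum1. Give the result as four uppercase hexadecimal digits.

Running sums (mod 255):
  after byte 0 (111): sum1=111, sum2=111
  after byte 1 (82): sum1=193, sum2=49
  after byte 2 (97): sum1=35, sum2=84
  after byte 3 (64): sum1=99, sum2=183
  after byte 4 (25): sum1=124, sum2=52
  after byte 5 (188): sum1=57, sum2=109
Checksum = sum2·256 + sum1 = 109·256 + 57 = 27961 = 0x6D39.

6D39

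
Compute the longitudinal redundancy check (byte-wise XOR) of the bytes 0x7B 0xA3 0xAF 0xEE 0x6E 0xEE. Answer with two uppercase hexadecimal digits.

XOR the bytes together:
  start with 0x7B
  0x7B ⊕ 0xA3 = 0xD8
  0xD8 ⊕ 0xAF = 0x77
  0x77 ⊕ 0xEE = 0x99
  0x99 ⊕ 0x6E = 0xF7
  0xF7 ⊕ 0xEE = 0x19

19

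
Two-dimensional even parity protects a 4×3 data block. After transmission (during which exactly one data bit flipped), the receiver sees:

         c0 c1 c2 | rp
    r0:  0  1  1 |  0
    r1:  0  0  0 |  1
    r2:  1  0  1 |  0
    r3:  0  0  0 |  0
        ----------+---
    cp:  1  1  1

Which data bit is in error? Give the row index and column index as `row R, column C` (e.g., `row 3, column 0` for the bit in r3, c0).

Recompute each row's even parity and compare to rp:
  r0: data parity 0, sent rp 0 → ok
  r1: data parity 0, sent rp 1 → mismatch
  r2: data parity 0, sent rp 0 → ok
  r3: data parity 0, sent rp 0 → ok
Recompute each column's even parity and compare to cp:
  c0: data parity 1, sent cp 1 → ok
  c1: data parity 1, sent cp 1 → ok
  c2: data parity 0, sent cp 1 → mismatch
Exactly one row (r1) and one column (c2) fail → the flipped bit is at their intersection.

row 1, column 2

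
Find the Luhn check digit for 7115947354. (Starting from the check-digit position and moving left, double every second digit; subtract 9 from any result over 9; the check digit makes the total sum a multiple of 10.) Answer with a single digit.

6

Partial digits right→left: 4 5 3 7 4 9 5 1 1 7
Double every second digit counting from the check-digit position (so the 1st, 3rd, 5th, ... of the partial from the right).
  doubled (with −9 where >9): 8 6 8 1 2 → sum 25
  kept as-is: 5 7 9 1 7 → sum 29
Total = 25 + 29 = 54.
Check digit = (10 − (54 mod 10)) mod 10 = 6.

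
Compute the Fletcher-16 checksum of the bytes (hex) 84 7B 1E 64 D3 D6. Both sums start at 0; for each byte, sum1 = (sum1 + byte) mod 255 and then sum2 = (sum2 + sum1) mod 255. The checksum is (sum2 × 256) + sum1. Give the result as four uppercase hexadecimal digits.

Running sums (mod 255):
  after byte 0 (84): sum1=132, sum2=132
  after byte 1 (7B): sum1=0, sum2=132
  after byte 2 (1E): sum1=30, sum2=162
  after byte 3 (64): sum1=130, sum2=37
  after byte 4 (D3): sum1=86, sum2=123
  after byte 5 (D6): sum1=45, sum2=168
Checksum = sum2·256 + sum1 = 168·256 + 45 = 43053 = 0xA82D.

A82D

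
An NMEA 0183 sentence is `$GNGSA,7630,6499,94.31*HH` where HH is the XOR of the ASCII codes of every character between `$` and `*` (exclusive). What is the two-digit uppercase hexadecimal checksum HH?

XOR the ASCII codes of the payload characters:
  'G' = 0x47 → acc = 0x47
  'N' = 0x4E → acc = 0x09
  'G' = 0x47 → acc = 0x4E
  'S' = 0x53 → acc = 0x1D
  'A' = 0x41 → acc = 0x5C
  ',' = 0x2C → acc = 0x70
  '7' = 0x37 → acc = 0x47
  '6' = 0x36 → acc = 0x71
  '3' = 0x33 → acc = 0x42
  '0' = 0x30 → acc = 0x72
  ',' = 0x2C → acc = 0x5E
  '6' = 0x36 → acc = 0x68
  '4' = 0x34 → acc = 0x5C
  '9' = 0x39 → acc = 0x65
  '9' = 0x39 → acc = 0x5C
  ',' = 0x2C → acc = 0x70
  '9' = 0x39 → acc = 0x49
  '4' = 0x34 → acc = 0x7D
  '.' = 0x2E → acc = 0x53
  '3' = 0x33 → acc = 0x60
  '1' = 0x31 → acc = 0x51
Checksum = 0x51.

51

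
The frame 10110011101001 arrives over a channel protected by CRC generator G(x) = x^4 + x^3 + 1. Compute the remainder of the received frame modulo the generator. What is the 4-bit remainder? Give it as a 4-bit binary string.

Modulo-2 division of 10110011101001 by 11001:
  pos 0: 10110 XOR 11001 = 01111
  pos 1: 11110 XOR 11001 = 00111
  pos 3: 11111 XOR 11001 = 00110
  pos 5: 11010 XOR 11001 = 00011
  pos 8: 11100 XOR 11001 = 00101
Remainder = 1011 (nonzero — an error is detected).

1011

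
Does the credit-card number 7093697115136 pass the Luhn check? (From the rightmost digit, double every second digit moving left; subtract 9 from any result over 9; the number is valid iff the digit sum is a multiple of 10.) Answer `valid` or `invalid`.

From the right, keep odd positions and double even positions (subtract 9 from any doubled value over 9):
  doubled (positions 2,4,...): 6 1 2 9 6 0 → sum 24
  kept (positions 1,3,...): 6 1 1 7 6 9 7 → sum 37
Total = 61.
61 mod 10 = 1, so the number is invalid.

invalid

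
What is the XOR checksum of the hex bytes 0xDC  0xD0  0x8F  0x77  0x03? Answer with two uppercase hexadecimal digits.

XOR the bytes together:
  start with 0xDC
  0xDC ⊕ 0xD0 = 0x0C
  0x0C ⊕ 0x8F = 0x83
  0x83 ⊕ 0x77 = 0xF4
  0xF4 ⊕ 0x03 = 0xF7

F7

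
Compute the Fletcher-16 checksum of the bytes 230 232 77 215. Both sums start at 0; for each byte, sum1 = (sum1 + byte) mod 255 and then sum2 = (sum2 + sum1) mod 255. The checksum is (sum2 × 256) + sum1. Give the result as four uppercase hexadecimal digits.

C8F4

Running sums (mod 255):
  after byte 0 (230): sum1=230, sum2=230
  after byte 1 (232): sum1=207, sum2=182
  after byte 2 (77): sum1=29, sum2=211
  after byte 3 (215): sum1=244, sum2=200
Checksum = sum2·256 + sum1 = 200·256 + 244 = 51444 = 0xC8F4.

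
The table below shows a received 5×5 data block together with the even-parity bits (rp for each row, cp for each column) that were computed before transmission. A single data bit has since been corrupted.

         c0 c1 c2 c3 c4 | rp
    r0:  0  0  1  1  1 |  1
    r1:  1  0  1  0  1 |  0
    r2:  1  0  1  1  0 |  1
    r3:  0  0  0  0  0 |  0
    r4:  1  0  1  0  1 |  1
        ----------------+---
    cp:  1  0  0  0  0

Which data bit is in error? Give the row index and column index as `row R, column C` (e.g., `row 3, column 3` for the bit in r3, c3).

row 1, column 4

Recompute each row's even parity and compare to rp:
  r0: data parity 1, sent rp 1 → ok
  r1: data parity 1, sent rp 0 → mismatch
  r2: data parity 1, sent rp 1 → ok
  r3: data parity 0, sent rp 0 → ok
  r4: data parity 1, sent rp 1 → ok
Recompute each column's even parity and compare to cp:
  c0: data parity 1, sent cp 1 → ok
  c1: data parity 0, sent cp 0 → ok
  c2: data parity 0, sent cp 0 → ok
  c3: data parity 0, sent cp 0 → ok
  c4: data parity 1, sent cp 0 → mismatch
Exactly one row (r1) and one column (c4) fail → the flipped bit is at their intersection.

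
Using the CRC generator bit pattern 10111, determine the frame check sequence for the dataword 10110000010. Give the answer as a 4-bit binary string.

Append 4 zeros: 101100000100000. Divide by 10111 (XOR where the leading bit is 1):
  pos 0: 10110 XOR 10111 = 00001
  pos 4: 10000 XOR 10111 = 00111
  pos 6: 11110 XOR 10111 = 01001
  pos 7: 10010 XOR 10111 = 00101
  pos 9: 10100 XOR 10111 = 00011
Remainder (last 4 bits) = 0110. This is the CRC / FCS.

0110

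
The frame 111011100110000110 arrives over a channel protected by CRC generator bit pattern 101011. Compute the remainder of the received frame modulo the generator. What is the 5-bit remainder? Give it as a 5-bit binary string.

00000

Modulo-2 division of 111011100110000110 by 101011:
  pos 0: 111011 XOR 101011 = 010000
  pos 1: 100001 XOR 101011 = 001010
  pos 3: 101000 XOR 101011 = 000011
  pos 7: 111100 XOR 101011 = 010111
  pos 8: 101110 XOR 101011 = 000101
  pos 11: 101011 XOR 101011 = 000000
Remainder = 00000 (zero — the frame passes the CRC check).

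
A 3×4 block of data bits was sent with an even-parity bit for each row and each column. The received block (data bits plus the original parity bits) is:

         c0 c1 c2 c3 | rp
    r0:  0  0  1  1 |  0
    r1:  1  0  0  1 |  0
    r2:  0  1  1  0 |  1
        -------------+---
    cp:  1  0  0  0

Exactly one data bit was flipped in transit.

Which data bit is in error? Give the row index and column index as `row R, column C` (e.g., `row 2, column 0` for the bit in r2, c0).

Recompute each row's even parity and compare to rp:
  r0: data parity 0, sent rp 0 → ok
  r1: data parity 0, sent rp 0 → ok
  r2: data parity 0, sent rp 1 → mismatch
Recompute each column's even parity and compare to cp:
  c0: data parity 1, sent cp 1 → ok
  c1: data parity 1, sent cp 0 → mismatch
  c2: data parity 0, sent cp 0 → ok
  c3: data parity 0, sent cp 0 → ok
Exactly one row (r2) and one column (c1) fail → the flipped bit is at their intersection.

row 2, column 1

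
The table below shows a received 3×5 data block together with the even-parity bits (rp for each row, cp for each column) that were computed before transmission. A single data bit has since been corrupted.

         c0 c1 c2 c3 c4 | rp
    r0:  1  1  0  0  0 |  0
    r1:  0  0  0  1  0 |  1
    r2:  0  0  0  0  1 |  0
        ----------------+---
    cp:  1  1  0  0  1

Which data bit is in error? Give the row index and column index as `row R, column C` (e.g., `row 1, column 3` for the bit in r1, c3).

Recompute each row's even parity and compare to rp:
  r0: data parity 0, sent rp 0 → ok
  r1: data parity 1, sent rp 1 → ok
  r2: data parity 1, sent rp 0 → mismatch
Recompute each column's even parity and compare to cp:
  c0: data parity 1, sent cp 1 → ok
  c1: data parity 1, sent cp 1 → ok
  c2: data parity 0, sent cp 0 → ok
  c3: data parity 1, sent cp 0 → mismatch
  c4: data parity 1, sent cp 1 → ok
Exactly one row (r2) and one column (c3) fail → the flipped bit is at their intersection.

row 2, column 3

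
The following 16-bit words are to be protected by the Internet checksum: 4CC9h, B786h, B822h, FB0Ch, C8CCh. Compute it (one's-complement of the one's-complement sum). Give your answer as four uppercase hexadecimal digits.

One's-complement addition (fold any carry out of bit 15 back into bit 0):
  0x4CC9 + 0xB786 = 0x1044F → wrap carry → 0x0450
  0x0450 + 0xB822 = 0x0BC72
  0xBC72 + 0xFB0C = 0x1B77E → wrap carry → 0xB77F
  0xB77F + 0xC8CC = 0x1804B → wrap carry → 0x804C
One's-complement sum = 0x804C.
Checksum = ~0x804C & 0xFFFF = 0x7FB3.

7FB3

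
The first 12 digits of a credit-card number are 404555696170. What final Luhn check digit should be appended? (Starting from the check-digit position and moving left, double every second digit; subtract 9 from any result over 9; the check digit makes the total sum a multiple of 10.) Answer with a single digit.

5

Partial digits right→left: 0 7 1 6 9 6 5 5 5 4 0 4
Double every second digit counting from the check-digit position (so the 1st, 3rd, 5th, ... of the partial from the right).
  doubled (with −9 where >9): 0 2 9 1 1 0 → sum 13
  kept as-is: 7 6 6 5 4 4 → sum 32
Total = 13 + 32 = 45.
Check digit = (10 − (45 mod 10)) mod 10 = 5.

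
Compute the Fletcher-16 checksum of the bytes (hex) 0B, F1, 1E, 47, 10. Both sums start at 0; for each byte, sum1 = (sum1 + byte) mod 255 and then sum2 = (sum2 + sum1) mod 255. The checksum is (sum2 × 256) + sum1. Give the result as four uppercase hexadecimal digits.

Running sums (mod 255):
  after byte 0 (0B): sum1=11, sum2=11
  after byte 1 (F1): sum1=252, sum2=8
  after byte 2 (1E): sum1=27, sum2=35
  after byte 3 (47): sum1=98, sum2=133
  after byte 4 (10): sum1=114, sum2=247
Checksum = sum2·256 + sum1 = 247·256 + 114 = 63346 = 0xF772.

F772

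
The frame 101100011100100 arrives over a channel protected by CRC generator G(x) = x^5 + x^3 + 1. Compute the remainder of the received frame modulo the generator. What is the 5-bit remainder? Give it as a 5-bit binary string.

00000

Modulo-2 division of 101100011100100 by 101001:
  pos 0: 101100 XOR 101001 = 000101
  pos 3: 101011 XOR 101001 = 000010
  pos 7: 101001 XOR 101001 = 000000
Remainder = 00000 (zero — the frame passes the CRC check).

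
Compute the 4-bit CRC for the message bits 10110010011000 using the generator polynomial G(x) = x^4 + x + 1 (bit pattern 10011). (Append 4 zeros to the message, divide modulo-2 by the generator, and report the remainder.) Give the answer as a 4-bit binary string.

1100

Append 4 zeros: 101100100110000000. Divide by 10011 (XOR where the leading bit is 1):
  pos 0: 10110 XOR 10011 = 00101
  pos 2: 10101 XOR 10011 = 00110
  pos 4: 11000 XOR 10011 = 01011
  pos 5: 10111 XOR 10011 = 00100
  pos 7: 10010 XOR 10011 = 00001
  pos 11: 10000 XOR 10011 = 00011
Remainder (last 4 bits) = 1100. This is the CRC / FCS.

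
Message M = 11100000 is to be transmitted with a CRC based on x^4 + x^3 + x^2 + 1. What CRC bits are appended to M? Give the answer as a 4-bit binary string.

0001

Append 4 zeros: 111000000000. Divide by 11101 (XOR where the leading bit is 1):
  pos 0: 11100 XOR 11101 = 00001
  pos 4: 10000 XOR 11101 = 01101
  pos 5: 11010 XOR 11101 = 00111
  pos 7: 11100 XOR 11101 = 00001
Remainder (last 4 bits) = 0001. This is the CRC / FCS.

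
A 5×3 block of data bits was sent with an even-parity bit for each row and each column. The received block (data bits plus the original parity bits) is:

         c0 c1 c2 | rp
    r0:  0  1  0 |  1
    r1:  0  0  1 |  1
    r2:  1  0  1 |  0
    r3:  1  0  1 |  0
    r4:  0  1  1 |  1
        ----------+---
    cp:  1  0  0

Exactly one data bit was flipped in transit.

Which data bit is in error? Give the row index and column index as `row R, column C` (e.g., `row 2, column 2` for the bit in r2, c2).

Recompute each row's even parity and compare to rp:
  r0: data parity 1, sent rp 1 → ok
  r1: data parity 1, sent rp 1 → ok
  r2: data parity 0, sent rp 0 → ok
  r3: data parity 0, sent rp 0 → ok
  r4: data parity 0, sent rp 1 → mismatch
Recompute each column's even parity and compare to cp:
  c0: data parity 0, sent cp 1 → mismatch
  c1: data parity 0, sent cp 0 → ok
  c2: data parity 0, sent cp 0 → ok
Exactly one row (r4) and one column (c0) fail → the flipped bit is at their intersection.

row 4, column 0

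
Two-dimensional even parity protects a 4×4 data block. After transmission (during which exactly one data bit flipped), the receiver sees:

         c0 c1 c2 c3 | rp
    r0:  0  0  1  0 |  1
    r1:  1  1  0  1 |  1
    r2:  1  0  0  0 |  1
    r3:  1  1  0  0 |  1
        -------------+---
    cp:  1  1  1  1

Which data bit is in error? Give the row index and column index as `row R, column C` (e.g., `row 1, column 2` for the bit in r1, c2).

row 3, column 1

Recompute each row's even parity and compare to rp:
  r0: data parity 1, sent rp 1 → ok
  r1: data parity 1, sent rp 1 → ok
  r2: data parity 1, sent rp 1 → ok
  r3: data parity 0, sent rp 1 → mismatch
Recompute each column's even parity and compare to cp:
  c0: data parity 1, sent cp 1 → ok
  c1: data parity 0, sent cp 1 → mismatch
  c2: data parity 1, sent cp 1 → ok
  c3: data parity 1, sent cp 1 → ok
Exactly one row (r3) and one column (c1) fail → the flipped bit is at their intersection.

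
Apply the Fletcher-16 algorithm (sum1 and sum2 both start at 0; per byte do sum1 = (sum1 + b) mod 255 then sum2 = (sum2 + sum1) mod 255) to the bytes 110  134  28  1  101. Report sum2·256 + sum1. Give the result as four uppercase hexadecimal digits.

FD77

Running sums (mod 255):
  after byte 0 (110): sum1=110, sum2=110
  after byte 1 (134): sum1=244, sum2=99
  after byte 2 (28): sum1=17, sum2=116
  after byte 3 (1): sum1=18, sum2=134
  after byte 4 (101): sum1=119, sum2=253
Checksum = sum2·256 + sum1 = 253·256 + 119 = 64887 = 0xFD77.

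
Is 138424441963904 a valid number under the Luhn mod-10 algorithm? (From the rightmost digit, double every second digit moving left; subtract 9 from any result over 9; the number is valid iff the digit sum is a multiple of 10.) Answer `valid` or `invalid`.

From the right, keep odd positions and double even positions (subtract 9 from any doubled value over 9):
  doubled (positions 2,4,...): 0 6 9 8 8 8 6 → sum 45
  kept (positions 1,3,...): 4 9 6 1 4 2 8 1 → sum 35
Total = 80.
80 mod 10 = 0, so the number is valid.

valid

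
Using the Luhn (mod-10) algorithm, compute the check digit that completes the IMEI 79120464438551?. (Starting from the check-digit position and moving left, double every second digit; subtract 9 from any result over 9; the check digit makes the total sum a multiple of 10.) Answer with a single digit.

1

Partial digits right→left: 1 5 5 8 3 4 4 6 4 0 2 1 9 7
Double every second digit counting from the check-digit position (so the 1st, 3rd, 5th, ... of the partial from the right).
  doubled (with −9 where >9): 2 1 6 8 8 4 9 → sum 38
  kept as-is: 5 8 4 6 0 1 7 → sum 31
Total = 38 + 31 = 69.
Check digit = (10 − (69 mod 10)) mod 10 = 1.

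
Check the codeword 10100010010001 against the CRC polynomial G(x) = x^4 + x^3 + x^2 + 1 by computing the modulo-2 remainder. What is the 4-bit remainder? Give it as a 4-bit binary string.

1110

Modulo-2 division of 10100010010001 by 11101:
  pos 0: 10100 XOR 11101 = 01001
  pos 1: 10010 XOR 11101 = 01111
  pos 2: 11111 XOR 11101 = 00010
  pos 5: 10001 XOR 11101 = 01100
  pos 6: 11000 XOR 11101 = 00101
  pos 8: 10100 XOR 11101 = 01001
  pos 9: 10011 XOR 11101 = 01110
Remainder = 1110 (nonzero — an error is detected).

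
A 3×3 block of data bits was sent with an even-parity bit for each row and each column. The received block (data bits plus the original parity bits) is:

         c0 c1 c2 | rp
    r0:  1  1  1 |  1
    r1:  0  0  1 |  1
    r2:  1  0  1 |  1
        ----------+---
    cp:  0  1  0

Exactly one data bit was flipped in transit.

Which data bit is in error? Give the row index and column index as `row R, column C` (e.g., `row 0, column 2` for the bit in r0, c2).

row 2, column 2

Recompute each row's even parity and compare to rp:
  r0: data parity 1, sent rp 1 → ok
  r1: data parity 1, sent rp 1 → ok
  r2: data parity 0, sent rp 1 → mismatch
Recompute each column's even parity and compare to cp:
  c0: data parity 0, sent cp 0 → ok
  c1: data parity 1, sent cp 1 → ok
  c2: data parity 1, sent cp 0 → mismatch
Exactly one row (r2) and one column (c2) fail → the flipped bit is at their intersection.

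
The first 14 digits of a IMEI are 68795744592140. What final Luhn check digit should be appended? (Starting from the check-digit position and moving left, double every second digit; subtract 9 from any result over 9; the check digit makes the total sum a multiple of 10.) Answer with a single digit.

Partial digits right→left: 0 4 1 2 9 5 4 4 7 5 9 7 8 6
Double every second digit counting from the check-digit position (so the 1st, 3rd, 5th, ... of the partial from the right).
  doubled (with −9 where >9): 0 2 9 8 5 9 7 → sum 40
  kept as-is: 4 2 5 4 5 7 6 → sum 33
Total = 40 + 33 = 73.
Check digit = (10 − (73 mod 10)) mod 10 = 7.

7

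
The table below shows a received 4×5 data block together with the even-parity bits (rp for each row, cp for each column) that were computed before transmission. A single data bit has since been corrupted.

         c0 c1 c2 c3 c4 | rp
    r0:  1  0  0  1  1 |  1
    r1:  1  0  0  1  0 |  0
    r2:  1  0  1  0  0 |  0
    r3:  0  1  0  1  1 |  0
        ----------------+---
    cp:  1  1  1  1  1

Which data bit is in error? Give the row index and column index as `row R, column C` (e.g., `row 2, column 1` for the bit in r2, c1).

Recompute each row's even parity and compare to rp:
  r0: data parity 1, sent rp 1 → ok
  r1: data parity 0, sent rp 0 → ok
  r2: data parity 0, sent rp 0 → ok
  r3: data parity 1, sent rp 0 → mismatch
Recompute each column's even parity and compare to cp:
  c0: data parity 1, sent cp 1 → ok
  c1: data parity 1, sent cp 1 → ok
  c2: data parity 1, sent cp 1 → ok
  c3: data parity 1, sent cp 1 → ok
  c4: data parity 0, sent cp 1 → mismatch
Exactly one row (r3) and one column (c4) fail → the flipped bit is at their intersection.

row 3, column 4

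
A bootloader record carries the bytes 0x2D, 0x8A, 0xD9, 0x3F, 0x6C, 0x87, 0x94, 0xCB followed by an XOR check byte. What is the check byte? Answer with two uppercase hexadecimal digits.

XOR the bytes together:
  start with 0x2D
  0x2D ⊕ 0x8A = 0xA7
  0xA7 ⊕ 0xD9 = 0x7E
  0x7E ⊕ 0x3F = 0x41
  0x41 ⊕ 0x6C = 0x2D
  0x2D ⊕ 0x87 = 0xAA
  0xAA ⊕ 0x94 = 0x3E
  0x3E ⊕ 0xCB = 0xF5

F5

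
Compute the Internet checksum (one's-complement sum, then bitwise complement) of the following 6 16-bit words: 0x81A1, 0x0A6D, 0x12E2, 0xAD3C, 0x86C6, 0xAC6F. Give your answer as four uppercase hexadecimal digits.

809C

One's-complement addition (fold any carry out of bit 15 back into bit 0):
  0x81A1 + 0x0A6D = 0x08C0E
  0x8C0E + 0x12E2 = 0x09EF0
  0x9EF0 + 0xAD3C = 0x14C2C → wrap carry → 0x4C2D
  0x4C2D + 0x86C6 = 0x0D2F3
  0xD2F3 + 0xAC6F = 0x17F62 → wrap carry → 0x7F63
One's-complement sum = 0x7F63.
Checksum = ~0x7F63 & 0xFFFF = 0x809C.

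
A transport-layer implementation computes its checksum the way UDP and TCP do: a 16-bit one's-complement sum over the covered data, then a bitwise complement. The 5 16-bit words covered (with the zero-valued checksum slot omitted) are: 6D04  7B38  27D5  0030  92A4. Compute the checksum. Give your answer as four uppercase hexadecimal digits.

One's-complement addition (fold any carry out of bit 15 back into bit 0):
  0x6D04 + 0x7B38 = 0x0E83C
  0xE83C + 0x27D5 = 0x11011 → wrap carry → 0x1012
  0x1012 + 0x0030 = 0x01042
  0x1042 + 0x92A4 = 0x0A2E6
One's-complement sum = 0xA2E6.
Checksum = ~0xA2E6 & 0xFFFF = 0x5D19.

5D19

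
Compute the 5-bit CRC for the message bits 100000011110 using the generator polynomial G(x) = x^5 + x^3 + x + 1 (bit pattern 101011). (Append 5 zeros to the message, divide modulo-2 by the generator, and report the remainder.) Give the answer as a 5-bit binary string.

Append 5 zeros: 10000001111000000. Divide by 101011 (XOR where the leading bit is 1):
  pos 0: 100000 XOR 101011 = 001011
  pos 2: 101101 XOR 101011 = 000110
  pos 5: 110111 XOR 101011 = 011100
  pos 6: 111000 XOR 101011 = 010011
  pos 7: 100110 XOR 101011 = 001101
  pos 9: 110100 XOR 101011 = 011111
  pos 10: 111110 XOR 101011 = 010101
  pos 11: 101010 XOR 101011 = 000001
Remainder (last 5 bits) = 00001. This is the CRC / FCS.

00001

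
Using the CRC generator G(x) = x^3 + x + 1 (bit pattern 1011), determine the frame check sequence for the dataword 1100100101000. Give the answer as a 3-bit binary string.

Append 3 zeros: 1100100101000000. Divide by 1011 (XOR where the leading bit is 1):
  pos 0: 1100 XOR 1011 = 0111
  pos 1: 1111 XOR 1011 = 0100
  pos 2: 1000 XOR 1011 = 0011
  pos 4: 1101 XOR 1011 = 0110
  pos 5: 1100 XOR 1011 = 0111
  pos 6: 1111 XOR 1011 = 0100
  pos 7: 1000 XOR 1011 = 0011
  pos 9: 1100 XOR 1011 = 0111
  pos 10: 1110 XOR 1011 = 0101
  pos 11: 1010 XOR 1011 = 0001
Remainder (last 3 bits) = 010. This is the CRC / FCS.

010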